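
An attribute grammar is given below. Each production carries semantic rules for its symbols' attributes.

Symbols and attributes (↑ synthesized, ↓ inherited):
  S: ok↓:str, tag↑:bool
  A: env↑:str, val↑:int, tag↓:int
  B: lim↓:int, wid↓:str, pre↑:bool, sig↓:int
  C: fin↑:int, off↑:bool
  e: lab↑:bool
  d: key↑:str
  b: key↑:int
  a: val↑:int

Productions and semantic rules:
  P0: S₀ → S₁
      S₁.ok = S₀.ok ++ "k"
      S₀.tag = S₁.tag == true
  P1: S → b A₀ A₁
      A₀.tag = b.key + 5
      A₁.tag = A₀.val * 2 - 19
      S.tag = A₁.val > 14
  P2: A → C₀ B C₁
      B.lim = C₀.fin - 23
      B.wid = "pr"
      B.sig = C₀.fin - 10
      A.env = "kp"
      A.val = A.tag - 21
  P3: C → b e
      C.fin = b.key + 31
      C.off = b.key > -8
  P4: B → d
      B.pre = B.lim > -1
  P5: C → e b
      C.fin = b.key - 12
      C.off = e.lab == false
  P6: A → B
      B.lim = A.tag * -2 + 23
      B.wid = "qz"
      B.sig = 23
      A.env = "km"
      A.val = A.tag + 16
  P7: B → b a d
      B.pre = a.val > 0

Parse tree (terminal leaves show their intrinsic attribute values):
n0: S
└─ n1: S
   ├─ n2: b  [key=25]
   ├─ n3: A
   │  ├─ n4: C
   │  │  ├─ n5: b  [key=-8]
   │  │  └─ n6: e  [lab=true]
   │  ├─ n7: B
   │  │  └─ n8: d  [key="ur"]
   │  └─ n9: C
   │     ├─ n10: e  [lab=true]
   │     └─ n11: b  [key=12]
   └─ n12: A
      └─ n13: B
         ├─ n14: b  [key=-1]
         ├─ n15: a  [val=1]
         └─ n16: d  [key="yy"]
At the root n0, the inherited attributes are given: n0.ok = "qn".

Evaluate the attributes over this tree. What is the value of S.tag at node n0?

1. n0.ok = "qn"  [given at root]
2. n1.ok = "qnk"  [S₀.ok ++ "k"]
3. n2.key = 25  [terminal]
4. n3.tag = 30  [b.key + 5]
5. n5.key = -8  [terminal]
6. n6.lab = true  [terminal]
7. n4.fin = 23  [b.key + 31]
8. n4.off = false  [b.key > -8]
9. n7.lim = 0  [C₀.fin - 23]
10. n7.wid = "pr"  ["pr"]
11. n7.sig = 13  [C₀.fin - 10]
12. n8.key = "ur"  [terminal]
13. n7.pre = true  [B.lim > -1]
14. n10.lab = true  [terminal]
15. n11.key = 12  [terminal]
16. n9.fin = 0  [b.key - 12]
17. n9.off = false  [e.lab == false]
18. n3.env = "kp"  ["kp"]
19. n3.val = 9  [A.tag - 21]
20. n12.tag = -1  [A₀.val * 2 - 19]
21. n13.lim = 25  [A.tag * -2 + 23]
22. n13.wid = "qz"  ["qz"]
23. n13.sig = 23  [23]
24. n14.key = -1  [terminal]
25. n15.val = 1  [terminal]
26. n16.key = "yy"  [terminal]
27. n13.pre = true  [a.val > 0]
28. n12.env = "km"  ["km"]
29. n12.val = 15  [A.tag + 16]
30. n1.tag = true  [A₁.val > 14]
31. n0.tag = true  [S₁.tag == true]

true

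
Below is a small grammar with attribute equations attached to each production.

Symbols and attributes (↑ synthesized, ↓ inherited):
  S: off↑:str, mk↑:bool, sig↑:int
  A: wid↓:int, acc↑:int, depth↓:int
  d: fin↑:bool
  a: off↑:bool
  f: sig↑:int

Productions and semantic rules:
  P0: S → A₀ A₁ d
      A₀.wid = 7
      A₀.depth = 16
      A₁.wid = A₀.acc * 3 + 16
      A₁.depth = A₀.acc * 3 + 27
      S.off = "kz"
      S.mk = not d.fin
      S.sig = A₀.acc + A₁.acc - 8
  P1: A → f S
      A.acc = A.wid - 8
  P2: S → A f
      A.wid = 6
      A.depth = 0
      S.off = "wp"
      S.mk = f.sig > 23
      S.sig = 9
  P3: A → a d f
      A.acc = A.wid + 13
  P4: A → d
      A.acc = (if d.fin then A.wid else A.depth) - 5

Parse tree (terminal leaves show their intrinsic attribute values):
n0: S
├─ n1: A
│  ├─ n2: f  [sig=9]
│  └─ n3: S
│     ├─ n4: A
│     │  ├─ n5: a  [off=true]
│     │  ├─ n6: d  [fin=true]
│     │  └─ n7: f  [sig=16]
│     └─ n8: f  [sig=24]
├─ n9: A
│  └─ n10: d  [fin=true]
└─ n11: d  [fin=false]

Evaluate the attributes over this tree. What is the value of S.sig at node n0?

1. n1.wid = 7  [7]
2. n1.depth = 16  [16]
3. n2.sig = 9  [terminal]
4. n4.wid = 6  [6]
5. n4.depth = 0  [0]
6. n5.off = true  [terminal]
7. n6.fin = true  [terminal]
8. n7.sig = 16  [terminal]
9. n4.acc = 19  [A.wid + 13]
10. n8.sig = 24  [terminal]
11. n3.off = "wp"  ["wp"]
12. n3.mk = true  [f.sig > 23]
13. n3.sig = 9  [9]
14. n1.acc = -1  [A.wid - 8]
15. n9.wid = 13  [A₀.acc * 3 + 16]
16. n9.depth = 24  [A₀.acc * 3 + 27]
17. n10.fin = true  [terminal]
18. n9.acc = 8  [(if d.fin then A.wid else A.depth) - 5]
19. n11.fin = false  [terminal]
20. n0.off = "kz"  ["kz"]
21. n0.mk = true  [not d.fin]
22. n0.sig = -1  [A₀.acc + A₁.acc - 8]

-1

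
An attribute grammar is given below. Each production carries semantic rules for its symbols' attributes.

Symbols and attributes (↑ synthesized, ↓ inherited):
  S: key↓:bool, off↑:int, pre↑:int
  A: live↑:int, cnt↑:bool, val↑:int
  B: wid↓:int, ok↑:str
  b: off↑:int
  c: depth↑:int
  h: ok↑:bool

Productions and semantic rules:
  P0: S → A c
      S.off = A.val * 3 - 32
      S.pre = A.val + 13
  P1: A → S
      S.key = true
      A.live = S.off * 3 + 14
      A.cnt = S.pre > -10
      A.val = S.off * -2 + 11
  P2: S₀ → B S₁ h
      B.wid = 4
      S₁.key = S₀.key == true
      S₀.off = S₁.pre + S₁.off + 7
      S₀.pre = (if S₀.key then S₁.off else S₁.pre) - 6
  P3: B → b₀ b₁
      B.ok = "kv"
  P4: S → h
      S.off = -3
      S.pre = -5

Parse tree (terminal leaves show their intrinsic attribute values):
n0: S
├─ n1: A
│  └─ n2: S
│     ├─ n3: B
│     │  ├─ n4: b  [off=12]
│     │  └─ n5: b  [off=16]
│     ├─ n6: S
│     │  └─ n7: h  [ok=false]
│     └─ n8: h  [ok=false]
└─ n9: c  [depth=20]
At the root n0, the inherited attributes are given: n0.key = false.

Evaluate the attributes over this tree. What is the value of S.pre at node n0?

1. n0.key = false  [given at root]
2. n2.key = true  [true]
3. n3.wid = 4  [4]
4. n4.off = 12  [terminal]
5. n5.off = 16  [terminal]
6. n3.ok = "kv"  ["kv"]
7. n6.key = true  [S₀.key == true]
8. n7.ok = false  [terminal]
9. n6.off = -3  [-3]
10. n6.pre = -5  [-5]
11. n8.ok = false  [terminal]
12. n2.off = -1  [S₁.pre + S₁.off + 7]
13. n2.pre = -9  [(if S₀.key then S₁.off else S₁.pre) - 6]
14. n1.live = 11  [S.off * 3 + 14]
15. n1.cnt = true  [S.pre > -10]
16. n1.val = 13  [S.off * -2 + 11]
17. n9.depth = 20  [terminal]
18. n0.off = 7  [A.val * 3 - 32]
19. n0.pre = 26  [A.val + 13]

26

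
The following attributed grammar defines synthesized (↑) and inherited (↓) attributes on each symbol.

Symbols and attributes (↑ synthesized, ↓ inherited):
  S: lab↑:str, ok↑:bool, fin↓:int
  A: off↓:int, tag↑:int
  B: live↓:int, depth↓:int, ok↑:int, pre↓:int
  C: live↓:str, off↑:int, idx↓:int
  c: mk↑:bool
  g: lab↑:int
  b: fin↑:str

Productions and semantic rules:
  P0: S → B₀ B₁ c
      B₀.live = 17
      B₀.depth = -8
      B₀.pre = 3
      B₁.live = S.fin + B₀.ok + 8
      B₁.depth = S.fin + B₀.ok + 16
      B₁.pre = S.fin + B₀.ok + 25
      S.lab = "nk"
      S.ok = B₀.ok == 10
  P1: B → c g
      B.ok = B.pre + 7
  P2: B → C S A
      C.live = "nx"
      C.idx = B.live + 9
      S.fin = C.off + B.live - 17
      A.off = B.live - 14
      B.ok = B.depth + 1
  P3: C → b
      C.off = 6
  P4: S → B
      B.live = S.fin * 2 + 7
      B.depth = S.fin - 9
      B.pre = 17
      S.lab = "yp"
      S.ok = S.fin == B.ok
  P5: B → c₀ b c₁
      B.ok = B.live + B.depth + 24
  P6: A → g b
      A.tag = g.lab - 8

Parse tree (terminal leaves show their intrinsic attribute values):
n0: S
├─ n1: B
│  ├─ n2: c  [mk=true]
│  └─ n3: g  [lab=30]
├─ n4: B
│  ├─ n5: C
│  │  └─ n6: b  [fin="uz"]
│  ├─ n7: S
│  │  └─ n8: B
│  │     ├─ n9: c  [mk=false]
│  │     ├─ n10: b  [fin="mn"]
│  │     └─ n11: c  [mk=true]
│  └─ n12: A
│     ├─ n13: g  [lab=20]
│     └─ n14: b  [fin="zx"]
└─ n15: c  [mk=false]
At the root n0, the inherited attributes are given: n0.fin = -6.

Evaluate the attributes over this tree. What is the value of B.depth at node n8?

1. n0.fin = -6  [given at root]
2. n1.live = 17  [17]
3. n1.depth = -8  [-8]
4. n1.pre = 3  [3]
5. n2.mk = true  [terminal]
6. n3.lab = 30  [terminal]
7. n1.ok = 10  [B.pre + 7]
8. n4.live = 12  [S.fin + B₀.ok + 8]
9. n4.depth = 20  [S.fin + B₀.ok + 16]
10. n4.pre = 29  [S.fin + B₀.ok + 25]
11. n5.live = "nx"  ["nx"]
12. n5.idx = 21  [B.live + 9]
13. n6.fin = "uz"  [terminal]
14. n5.off = 6  [6]
15. n7.fin = 1  [C.off + B.live - 17]
16. n8.live = 9  [S.fin * 2 + 7]
17. n8.depth = -8  [S.fin - 9]
18. n8.pre = 17  [17]
19. n9.mk = false  [terminal]
20. n10.fin = "mn"  [terminal]
21. n11.mk = true  [terminal]
22. n8.ok = 25  [B.live + B.depth + 24]
23. n7.lab = "yp"  ["yp"]
24. n7.ok = false  [S.fin == B.ok]
25. n12.off = -2  [B.live - 14]
26. n13.lab = 20  [terminal]
27. n14.fin = "zx"  [terminal]
28. n12.tag = 12  [g.lab - 8]
29. n4.ok = 21  [B.depth + 1]
30. n15.mk = false  [terminal]
31. n0.lab = "nk"  ["nk"]
32. n0.ok = true  [B₀.ok == 10]

-8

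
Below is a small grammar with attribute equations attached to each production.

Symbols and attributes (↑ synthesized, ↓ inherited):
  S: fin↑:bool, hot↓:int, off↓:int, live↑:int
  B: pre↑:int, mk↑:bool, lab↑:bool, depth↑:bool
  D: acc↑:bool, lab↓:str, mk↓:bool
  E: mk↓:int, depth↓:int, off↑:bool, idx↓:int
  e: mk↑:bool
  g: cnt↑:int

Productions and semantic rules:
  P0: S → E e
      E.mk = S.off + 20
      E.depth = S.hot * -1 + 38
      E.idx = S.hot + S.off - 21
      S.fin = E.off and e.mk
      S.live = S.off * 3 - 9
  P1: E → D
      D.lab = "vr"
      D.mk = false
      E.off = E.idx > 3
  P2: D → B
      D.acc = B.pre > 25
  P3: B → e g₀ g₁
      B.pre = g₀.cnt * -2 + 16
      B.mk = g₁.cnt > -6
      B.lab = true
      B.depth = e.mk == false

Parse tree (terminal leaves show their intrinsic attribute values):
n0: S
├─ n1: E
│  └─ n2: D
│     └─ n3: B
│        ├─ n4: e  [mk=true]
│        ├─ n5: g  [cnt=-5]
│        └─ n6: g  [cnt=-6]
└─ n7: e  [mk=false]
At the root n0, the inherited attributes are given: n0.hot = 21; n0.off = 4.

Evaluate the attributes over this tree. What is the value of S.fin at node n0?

false

1. n0.hot = 21  [given at root]
2. n0.off = 4  [given at root]
3. n1.mk = 24  [S.off + 20]
4. n1.depth = 17  [S.hot * -1 + 38]
5. n1.idx = 4  [S.hot + S.off - 21]
6. n2.lab = "vr"  ["vr"]
7. n2.mk = false  [false]
8. n4.mk = true  [terminal]
9. n5.cnt = -5  [terminal]
10. n6.cnt = -6  [terminal]
11. n3.pre = 26  [g₀.cnt * -2 + 16]
12. n3.mk = false  [g₁.cnt > -6]
13. n3.lab = true  [true]
14. n3.depth = false  [e.mk == false]
15. n2.acc = true  [B.pre > 25]
16. n1.off = true  [E.idx > 3]
17. n7.mk = false  [terminal]
18. n0.fin = false  [E.off and e.mk]
19. n0.live = 3  [S.off * 3 - 9]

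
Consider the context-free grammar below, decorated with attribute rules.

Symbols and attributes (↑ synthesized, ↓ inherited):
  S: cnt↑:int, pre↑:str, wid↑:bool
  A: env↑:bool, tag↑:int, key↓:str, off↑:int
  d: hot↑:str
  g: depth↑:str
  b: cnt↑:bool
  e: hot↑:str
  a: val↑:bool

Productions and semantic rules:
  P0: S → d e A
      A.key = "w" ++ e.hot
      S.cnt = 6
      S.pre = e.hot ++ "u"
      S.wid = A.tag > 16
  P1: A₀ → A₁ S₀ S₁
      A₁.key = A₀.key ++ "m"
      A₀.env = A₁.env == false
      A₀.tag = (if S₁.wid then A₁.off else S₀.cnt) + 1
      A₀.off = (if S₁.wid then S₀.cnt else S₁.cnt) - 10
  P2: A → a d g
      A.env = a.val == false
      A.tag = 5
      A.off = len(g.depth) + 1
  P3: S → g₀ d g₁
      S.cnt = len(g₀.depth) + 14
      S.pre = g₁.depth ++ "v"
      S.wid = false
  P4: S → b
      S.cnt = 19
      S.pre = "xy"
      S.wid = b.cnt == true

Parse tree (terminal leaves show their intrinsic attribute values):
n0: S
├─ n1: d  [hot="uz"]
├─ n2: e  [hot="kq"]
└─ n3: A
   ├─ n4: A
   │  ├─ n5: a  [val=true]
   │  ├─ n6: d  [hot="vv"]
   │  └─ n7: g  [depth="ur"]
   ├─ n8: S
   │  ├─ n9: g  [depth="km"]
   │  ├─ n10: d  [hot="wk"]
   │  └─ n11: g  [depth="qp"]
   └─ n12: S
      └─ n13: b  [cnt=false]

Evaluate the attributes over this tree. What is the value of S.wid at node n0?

true

1. n1.hot = "uz"  [terminal]
2. n2.hot = "kq"  [terminal]
3. n3.key = "wkq"  ["w" ++ e.hot]
4. n4.key = "wkqm"  [A₀.key ++ "m"]
5. n5.val = true  [terminal]
6. n6.hot = "vv"  [terminal]
7. n7.depth = "ur"  [terminal]
8. n4.env = false  [a.val == false]
9. n4.tag = 5  [5]
10. n4.off = 3  [len(g.depth) + 1]
11. n9.depth = "km"  [terminal]
12. n10.hot = "wk"  [terminal]
13. n11.depth = "qp"  [terminal]
14. n8.cnt = 16  [len(g₀.depth) + 14]
15. n8.pre = "qpv"  [g₁.depth ++ "v"]
16. n8.wid = false  [false]
17. n13.cnt = false  [terminal]
18. n12.cnt = 19  [19]
19. n12.pre = "xy"  ["xy"]
20. n12.wid = false  [b.cnt == true]
21. n3.env = true  [A₁.env == false]
22. n3.tag = 17  [(if S₁.wid then A₁.off else S₀.cnt) + 1]
23. n3.off = 9  [(if S₁.wid then S₀.cnt else S₁.cnt) - 10]
24. n0.cnt = 6  [6]
25. n0.pre = "kqu"  [e.hot ++ "u"]
26. n0.wid = true  [A.tag > 16]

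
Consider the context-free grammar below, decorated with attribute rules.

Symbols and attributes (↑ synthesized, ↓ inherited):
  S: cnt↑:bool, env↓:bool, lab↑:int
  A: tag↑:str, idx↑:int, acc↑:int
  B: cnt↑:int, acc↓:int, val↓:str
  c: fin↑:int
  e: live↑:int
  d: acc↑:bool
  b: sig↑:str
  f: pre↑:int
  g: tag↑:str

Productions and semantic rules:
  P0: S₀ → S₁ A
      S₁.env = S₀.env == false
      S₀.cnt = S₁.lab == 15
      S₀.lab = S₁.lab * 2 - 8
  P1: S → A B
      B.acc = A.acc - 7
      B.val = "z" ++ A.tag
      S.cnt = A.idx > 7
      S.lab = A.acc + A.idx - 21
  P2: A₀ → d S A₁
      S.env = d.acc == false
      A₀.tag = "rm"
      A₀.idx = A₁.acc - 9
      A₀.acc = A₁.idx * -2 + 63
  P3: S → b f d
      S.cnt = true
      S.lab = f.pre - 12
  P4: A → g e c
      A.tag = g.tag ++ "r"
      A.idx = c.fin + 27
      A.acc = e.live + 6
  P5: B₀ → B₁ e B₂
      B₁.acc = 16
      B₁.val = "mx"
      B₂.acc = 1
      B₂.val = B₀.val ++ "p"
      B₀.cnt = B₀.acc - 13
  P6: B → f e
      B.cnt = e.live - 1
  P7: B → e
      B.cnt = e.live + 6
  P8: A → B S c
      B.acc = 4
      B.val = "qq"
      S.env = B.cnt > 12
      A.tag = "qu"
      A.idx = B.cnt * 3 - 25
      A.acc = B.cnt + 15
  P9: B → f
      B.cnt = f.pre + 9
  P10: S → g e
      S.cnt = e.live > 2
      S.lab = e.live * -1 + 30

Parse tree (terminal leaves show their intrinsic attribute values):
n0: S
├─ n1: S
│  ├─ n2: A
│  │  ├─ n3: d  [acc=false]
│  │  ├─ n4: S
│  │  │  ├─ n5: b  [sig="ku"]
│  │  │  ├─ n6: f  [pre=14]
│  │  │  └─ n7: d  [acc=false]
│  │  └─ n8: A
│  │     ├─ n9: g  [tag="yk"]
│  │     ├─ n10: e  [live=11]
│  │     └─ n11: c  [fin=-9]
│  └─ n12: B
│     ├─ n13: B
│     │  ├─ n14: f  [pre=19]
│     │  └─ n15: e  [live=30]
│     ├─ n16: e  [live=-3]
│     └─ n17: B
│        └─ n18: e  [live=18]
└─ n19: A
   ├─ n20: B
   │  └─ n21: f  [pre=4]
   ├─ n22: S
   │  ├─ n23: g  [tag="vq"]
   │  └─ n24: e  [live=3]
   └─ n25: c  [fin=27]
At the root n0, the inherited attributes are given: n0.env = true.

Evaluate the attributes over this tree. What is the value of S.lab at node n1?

14

1. n0.env = true  [given at root]
2. n1.env = false  [S₀.env == false]
3. n3.acc = false  [terminal]
4. n4.env = true  [d.acc == false]
5. n5.sig = "ku"  [terminal]
6. n6.pre = 14  [terminal]
7. n7.acc = false  [terminal]
8. n4.cnt = true  [true]
9. n4.lab = 2  [f.pre - 12]
10. n9.tag = "yk"  [terminal]
11. n10.live = 11  [terminal]
12. n11.fin = -9  [terminal]
13. n8.tag = "ykr"  [g.tag ++ "r"]
14. n8.idx = 18  [c.fin + 27]
15. n8.acc = 17  [e.live + 6]
16. n2.tag = "rm"  ["rm"]
17. n2.idx = 8  [A₁.acc - 9]
18. n2.acc = 27  [A₁.idx * -2 + 63]
19. n12.acc = 20  [A.acc - 7]
20. n12.val = "zrm"  ["z" ++ A.tag]
21. n13.acc = 16  [16]
22. n13.val = "mx"  ["mx"]
23. n14.pre = 19  [terminal]
24. n15.live = 30  [terminal]
25. n13.cnt = 29  [e.live - 1]
26. n16.live = -3  [terminal]
27. n17.acc = 1  [1]
28. n17.val = "zrmp"  [B₀.val ++ "p"]
29. n18.live = 18  [terminal]
30. n17.cnt = 24  [e.live + 6]
31. n12.cnt = 7  [B₀.acc - 13]
32. n1.cnt = true  [A.idx > 7]
33. n1.lab = 14  [A.acc + A.idx - 21]
34. n20.acc = 4  [4]
35. n20.val = "qq"  ["qq"]
36. n21.pre = 4  [terminal]
37. n20.cnt = 13  [f.pre + 9]
38. n22.env = true  [B.cnt > 12]
39. n23.tag = "vq"  [terminal]
40. n24.live = 3  [terminal]
41. n22.cnt = true  [e.live > 2]
42. n22.lab = 27  [e.live * -1 + 30]
43. n25.fin = 27  [terminal]
44. n19.tag = "qu"  ["qu"]
45. n19.idx = 14  [B.cnt * 3 - 25]
46. n19.acc = 28  [B.cnt + 15]
47. n0.cnt = false  [S₁.lab == 15]
48. n0.lab = 20  [S₁.lab * 2 - 8]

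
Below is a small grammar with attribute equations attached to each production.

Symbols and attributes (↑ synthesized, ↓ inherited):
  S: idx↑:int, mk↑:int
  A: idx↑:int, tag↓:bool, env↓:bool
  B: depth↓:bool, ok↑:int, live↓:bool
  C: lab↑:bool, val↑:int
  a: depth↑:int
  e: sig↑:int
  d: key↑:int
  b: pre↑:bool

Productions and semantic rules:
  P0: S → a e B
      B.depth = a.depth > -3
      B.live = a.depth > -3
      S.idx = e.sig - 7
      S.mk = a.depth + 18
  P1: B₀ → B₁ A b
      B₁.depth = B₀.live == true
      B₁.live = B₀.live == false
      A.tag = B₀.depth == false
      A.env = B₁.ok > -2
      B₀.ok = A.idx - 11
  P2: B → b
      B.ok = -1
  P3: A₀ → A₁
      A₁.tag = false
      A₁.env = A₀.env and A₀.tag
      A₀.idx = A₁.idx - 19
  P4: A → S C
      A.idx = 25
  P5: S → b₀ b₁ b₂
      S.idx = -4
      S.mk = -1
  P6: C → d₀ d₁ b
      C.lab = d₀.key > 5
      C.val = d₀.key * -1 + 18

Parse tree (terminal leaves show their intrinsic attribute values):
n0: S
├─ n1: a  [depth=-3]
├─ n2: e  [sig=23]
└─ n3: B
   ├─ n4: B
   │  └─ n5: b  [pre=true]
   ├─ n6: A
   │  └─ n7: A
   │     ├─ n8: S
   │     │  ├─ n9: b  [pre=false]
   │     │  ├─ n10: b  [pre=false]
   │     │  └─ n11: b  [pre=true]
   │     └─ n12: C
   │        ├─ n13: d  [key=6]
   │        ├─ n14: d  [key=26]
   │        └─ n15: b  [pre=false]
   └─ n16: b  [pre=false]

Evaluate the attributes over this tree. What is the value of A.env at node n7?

1. n1.depth = -3  [terminal]
2. n2.sig = 23  [terminal]
3. n3.depth = false  [a.depth > -3]
4. n3.live = false  [a.depth > -3]
5. n4.depth = false  [B₀.live == true]
6. n4.live = true  [B₀.live == false]
7. n5.pre = true  [terminal]
8. n4.ok = -1  [-1]
9. n6.tag = true  [B₀.depth == false]
10. n6.env = true  [B₁.ok > -2]
11. n7.tag = false  [false]
12. n7.env = true  [A₀.env and A₀.tag]
13. n9.pre = false  [terminal]
14. n10.pre = false  [terminal]
15. n11.pre = true  [terminal]
16. n8.idx = -4  [-4]
17. n8.mk = -1  [-1]
18. n13.key = 6  [terminal]
19. n14.key = 26  [terminal]
20. n15.pre = false  [terminal]
21. n12.lab = true  [d₀.key > 5]
22. n12.val = 12  [d₀.key * -1 + 18]
23. n7.idx = 25  [25]
24. n6.idx = 6  [A₁.idx - 19]
25. n16.pre = false  [terminal]
26. n3.ok = -5  [A.idx - 11]
27. n0.idx = 16  [e.sig - 7]
28. n0.mk = 15  [a.depth + 18]

true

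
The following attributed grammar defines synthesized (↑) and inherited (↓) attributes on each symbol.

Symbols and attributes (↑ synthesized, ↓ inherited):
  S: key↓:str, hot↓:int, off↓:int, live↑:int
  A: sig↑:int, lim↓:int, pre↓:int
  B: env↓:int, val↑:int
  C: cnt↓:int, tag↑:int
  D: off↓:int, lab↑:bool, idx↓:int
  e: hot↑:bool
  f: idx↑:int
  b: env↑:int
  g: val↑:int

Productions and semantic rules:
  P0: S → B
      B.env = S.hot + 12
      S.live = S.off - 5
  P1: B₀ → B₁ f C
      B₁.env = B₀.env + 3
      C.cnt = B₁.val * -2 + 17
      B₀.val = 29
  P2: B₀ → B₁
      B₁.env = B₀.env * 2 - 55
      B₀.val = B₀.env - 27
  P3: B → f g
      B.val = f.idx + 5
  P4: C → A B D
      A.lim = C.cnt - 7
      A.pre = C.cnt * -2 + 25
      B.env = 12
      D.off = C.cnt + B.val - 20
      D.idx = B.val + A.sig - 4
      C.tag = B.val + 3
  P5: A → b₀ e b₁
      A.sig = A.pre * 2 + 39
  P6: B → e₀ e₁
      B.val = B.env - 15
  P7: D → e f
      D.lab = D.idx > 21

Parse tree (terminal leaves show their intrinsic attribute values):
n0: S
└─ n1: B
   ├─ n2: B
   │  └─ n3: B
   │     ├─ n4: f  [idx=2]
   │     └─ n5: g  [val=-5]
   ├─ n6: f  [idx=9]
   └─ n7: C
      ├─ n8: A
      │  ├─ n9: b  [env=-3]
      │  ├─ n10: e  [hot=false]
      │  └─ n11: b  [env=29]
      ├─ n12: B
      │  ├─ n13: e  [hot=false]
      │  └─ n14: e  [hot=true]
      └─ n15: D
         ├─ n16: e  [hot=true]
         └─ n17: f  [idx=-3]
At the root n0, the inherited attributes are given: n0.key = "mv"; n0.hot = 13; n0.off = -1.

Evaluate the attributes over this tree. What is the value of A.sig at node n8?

1. n0.key = "mv"  [given at root]
2. n0.hot = 13  [given at root]
3. n0.off = -1  [given at root]
4. n1.env = 25  [S.hot + 12]
5. n2.env = 28  [B₀.env + 3]
6. n3.env = 1  [B₀.env * 2 - 55]
7. n4.idx = 2  [terminal]
8. n5.val = -5  [terminal]
9. n3.val = 7  [f.idx + 5]
10. n2.val = 1  [B₀.env - 27]
11. n6.idx = 9  [terminal]
12. n7.cnt = 15  [B₁.val * -2 + 17]
13. n8.lim = 8  [C.cnt - 7]
14. n8.pre = -5  [C.cnt * -2 + 25]
15. n9.env = -3  [terminal]
16. n10.hot = false  [terminal]
17. n11.env = 29  [terminal]
18. n8.sig = 29  [A.pre * 2 + 39]
19. n12.env = 12  [12]
20. n13.hot = false  [terminal]
21. n14.hot = true  [terminal]
22. n12.val = -3  [B.env - 15]
23. n15.off = -8  [C.cnt + B.val - 20]
24. n15.idx = 22  [B.val + A.sig - 4]
25. n16.hot = true  [terminal]
26. n17.idx = -3  [terminal]
27. n15.lab = true  [D.idx > 21]
28. n7.tag = 0  [B.val + 3]
29. n1.val = 29  [29]
30. n0.live = -6  [S.off - 5]

29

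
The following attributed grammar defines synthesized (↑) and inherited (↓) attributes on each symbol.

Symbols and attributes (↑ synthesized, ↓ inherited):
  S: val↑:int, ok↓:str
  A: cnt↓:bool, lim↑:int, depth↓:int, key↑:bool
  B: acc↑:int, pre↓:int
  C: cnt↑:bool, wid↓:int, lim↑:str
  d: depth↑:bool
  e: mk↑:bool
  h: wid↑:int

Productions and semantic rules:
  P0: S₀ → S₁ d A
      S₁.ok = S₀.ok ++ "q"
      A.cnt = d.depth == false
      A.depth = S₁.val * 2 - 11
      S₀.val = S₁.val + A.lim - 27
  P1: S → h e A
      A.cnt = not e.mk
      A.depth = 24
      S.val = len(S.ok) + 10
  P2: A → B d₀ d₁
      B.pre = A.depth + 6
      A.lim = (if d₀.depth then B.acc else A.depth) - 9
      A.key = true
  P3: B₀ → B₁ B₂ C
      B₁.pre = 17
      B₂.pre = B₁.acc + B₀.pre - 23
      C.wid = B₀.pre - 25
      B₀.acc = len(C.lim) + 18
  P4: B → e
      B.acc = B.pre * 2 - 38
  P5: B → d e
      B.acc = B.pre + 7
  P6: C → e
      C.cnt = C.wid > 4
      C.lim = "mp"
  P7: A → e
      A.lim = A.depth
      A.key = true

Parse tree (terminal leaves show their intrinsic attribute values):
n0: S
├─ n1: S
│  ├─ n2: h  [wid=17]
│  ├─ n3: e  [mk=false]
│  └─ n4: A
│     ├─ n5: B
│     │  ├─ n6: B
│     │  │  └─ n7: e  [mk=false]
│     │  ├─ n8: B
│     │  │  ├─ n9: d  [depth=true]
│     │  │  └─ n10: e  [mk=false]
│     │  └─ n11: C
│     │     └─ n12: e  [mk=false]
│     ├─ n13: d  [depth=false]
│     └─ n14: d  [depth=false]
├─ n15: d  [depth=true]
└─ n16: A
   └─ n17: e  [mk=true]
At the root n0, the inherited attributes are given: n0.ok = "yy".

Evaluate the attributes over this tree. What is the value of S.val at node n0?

1. n0.ok = "yy"  [given at root]
2. n1.ok = "yyq"  [S₀.ok ++ "q"]
3. n2.wid = 17  [terminal]
4. n3.mk = false  [terminal]
5. n4.cnt = true  [not e.mk]
6. n4.depth = 24  [24]
7. n5.pre = 30  [A.depth + 6]
8. n6.pre = 17  [17]
9. n7.mk = false  [terminal]
10. n6.acc = -4  [B.pre * 2 - 38]
11. n8.pre = 3  [B₁.acc + B₀.pre - 23]
12. n9.depth = true  [terminal]
13. n10.mk = false  [terminal]
14. n8.acc = 10  [B.pre + 7]
15. n11.wid = 5  [B₀.pre - 25]
16. n12.mk = false  [terminal]
17. n11.cnt = true  [C.wid > 4]
18. n11.lim = "mp"  ["mp"]
19. n5.acc = 20  [len(C.lim) + 18]
20. n13.depth = false  [terminal]
21. n14.depth = false  [terminal]
22. n4.lim = 15  [(if d₀.depth then B.acc else A.depth) - 9]
23. n4.key = true  [true]
24. n1.val = 13  [len(S.ok) + 10]
25. n15.depth = true  [terminal]
26. n16.cnt = false  [d.depth == false]
27. n16.depth = 15  [S₁.val * 2 - 11]
28. n17.mk = true  [terminal]
29. n16.lim = 15  [A.depth]
30. n16.key = true  [true]
31. n0.val = 1  [S₁.val + A.lim - 27]

1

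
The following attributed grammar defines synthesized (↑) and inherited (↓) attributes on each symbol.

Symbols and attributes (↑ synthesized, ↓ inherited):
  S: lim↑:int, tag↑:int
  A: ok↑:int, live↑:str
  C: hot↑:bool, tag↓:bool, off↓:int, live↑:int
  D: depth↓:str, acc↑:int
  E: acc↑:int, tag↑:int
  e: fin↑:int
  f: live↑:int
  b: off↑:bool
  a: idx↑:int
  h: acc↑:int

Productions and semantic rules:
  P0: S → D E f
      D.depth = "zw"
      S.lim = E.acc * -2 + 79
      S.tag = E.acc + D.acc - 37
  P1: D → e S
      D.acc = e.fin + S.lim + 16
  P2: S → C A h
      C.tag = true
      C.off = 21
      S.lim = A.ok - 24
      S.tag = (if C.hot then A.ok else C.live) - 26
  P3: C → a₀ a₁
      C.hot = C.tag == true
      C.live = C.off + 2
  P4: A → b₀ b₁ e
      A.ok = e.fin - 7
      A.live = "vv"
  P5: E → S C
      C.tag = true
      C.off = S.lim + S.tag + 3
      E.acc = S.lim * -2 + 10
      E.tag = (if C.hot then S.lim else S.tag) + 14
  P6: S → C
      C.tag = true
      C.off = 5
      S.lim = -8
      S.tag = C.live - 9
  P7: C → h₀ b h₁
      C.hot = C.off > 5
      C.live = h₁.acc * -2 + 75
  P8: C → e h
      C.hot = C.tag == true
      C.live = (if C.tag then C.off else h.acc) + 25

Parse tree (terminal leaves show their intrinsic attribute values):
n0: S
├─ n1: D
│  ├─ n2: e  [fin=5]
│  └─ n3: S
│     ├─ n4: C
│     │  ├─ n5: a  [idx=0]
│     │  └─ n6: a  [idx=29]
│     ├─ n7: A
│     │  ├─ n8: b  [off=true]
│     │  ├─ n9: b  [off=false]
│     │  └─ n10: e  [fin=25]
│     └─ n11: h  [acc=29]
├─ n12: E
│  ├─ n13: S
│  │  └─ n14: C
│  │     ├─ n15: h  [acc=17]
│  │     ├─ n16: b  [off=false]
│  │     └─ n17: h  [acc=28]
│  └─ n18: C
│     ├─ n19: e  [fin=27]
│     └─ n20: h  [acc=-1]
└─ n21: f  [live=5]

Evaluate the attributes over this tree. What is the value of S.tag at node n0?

1. n1.depth = "zw"  ["zw"]
2. n2.fin = 5  [terminal]
3. n4.tag = true  [true]
4. n4.off = 21  [21]
5. n5.idx = 0  [terminal]
6. n6.idx = 29  [terminal]
7. n4.hot = true  [C.tag == true]
8. n4.live = 23  [C.off + 2]
9. n8.off = true  [terminal]
10. n9.off = false  [terminal]
11. n10.fin = 25  [terminal]
12. n7.ok = 18  [e.fin - 7]
13. n7.live = "vv"  ["vv"]
14. n11.acc = 29  [terminal]
15. n3.lim = -6  [A.ok - 24]
16. n3.tag = -8  [(if C.hot then A.ok else C.live) - 26]
17. n1.acc = 15  [e.fin + S.lim + 16]
18. n14.tag = true  [true]
19. n14.off = 5  [5]
20. n15.acc = 17  [terminal]
21. n16.off = false  [terminal]
22. n17.acc = 28  [terminal]
23. n14.hot = false  [C.off > 5]
24. n14.live = 19  [h₁.acc * -2 + 75]
25. n13.lim = -8  [-8]
26. n13.tag = 10  [C.live - 9]
27. n18.tag = true  [true]
28. n18.off = 5  [S.lim + S.tag + 3]
29. n19.fin = 27  [terminal]
30. n20.acc = -1  [terminal]
31. n18.hot = true  [C.tag == true]
32. n18.live = 30  [(if C.tag then C.off else h.acc) + 25]
33. n12.acc = 26  [S.lim * -2 + 10]
34. n12.tag = 6  [(if C.hot then S.lim else S.tag) + 14]
35. n21.live = 5  [terminal]
36. n0.lim = 27  [E.acc * -2 + 79]
37. n0.tag = 4  [E.acc + D.acc - 37]

4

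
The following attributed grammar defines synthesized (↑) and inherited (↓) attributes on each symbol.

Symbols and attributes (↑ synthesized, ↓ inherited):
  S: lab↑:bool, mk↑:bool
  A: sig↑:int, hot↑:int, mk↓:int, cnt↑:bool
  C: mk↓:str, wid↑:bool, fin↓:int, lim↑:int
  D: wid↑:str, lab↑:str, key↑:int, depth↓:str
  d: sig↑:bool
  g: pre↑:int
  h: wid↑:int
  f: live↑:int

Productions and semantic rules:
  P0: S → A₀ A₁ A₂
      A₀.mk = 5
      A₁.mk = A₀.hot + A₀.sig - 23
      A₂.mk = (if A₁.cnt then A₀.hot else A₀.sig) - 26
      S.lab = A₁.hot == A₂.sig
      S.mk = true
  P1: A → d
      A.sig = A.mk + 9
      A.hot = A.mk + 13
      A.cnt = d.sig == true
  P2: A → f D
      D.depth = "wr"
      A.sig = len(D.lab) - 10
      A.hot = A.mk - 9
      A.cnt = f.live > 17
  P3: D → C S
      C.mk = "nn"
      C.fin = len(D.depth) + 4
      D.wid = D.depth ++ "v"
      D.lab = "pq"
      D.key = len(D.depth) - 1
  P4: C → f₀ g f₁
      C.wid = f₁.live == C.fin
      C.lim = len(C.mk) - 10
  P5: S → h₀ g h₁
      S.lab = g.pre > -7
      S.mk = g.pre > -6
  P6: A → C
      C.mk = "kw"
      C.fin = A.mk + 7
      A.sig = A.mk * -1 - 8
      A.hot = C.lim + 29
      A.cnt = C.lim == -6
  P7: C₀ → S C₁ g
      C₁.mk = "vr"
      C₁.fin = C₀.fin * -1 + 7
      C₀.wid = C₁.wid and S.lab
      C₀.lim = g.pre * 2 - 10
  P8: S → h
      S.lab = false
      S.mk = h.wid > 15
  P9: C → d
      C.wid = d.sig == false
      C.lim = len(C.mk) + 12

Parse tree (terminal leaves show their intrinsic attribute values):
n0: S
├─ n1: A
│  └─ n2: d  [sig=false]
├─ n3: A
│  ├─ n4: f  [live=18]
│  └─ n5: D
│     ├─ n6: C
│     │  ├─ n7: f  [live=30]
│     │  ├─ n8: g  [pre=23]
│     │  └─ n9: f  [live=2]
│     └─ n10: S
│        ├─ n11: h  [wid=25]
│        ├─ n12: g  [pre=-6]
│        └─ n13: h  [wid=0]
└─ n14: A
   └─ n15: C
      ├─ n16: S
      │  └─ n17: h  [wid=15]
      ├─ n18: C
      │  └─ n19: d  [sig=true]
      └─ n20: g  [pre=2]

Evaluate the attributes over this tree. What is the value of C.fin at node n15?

-1

1. n1.mk = 5  [5]
2. n2.sig = false  [terminal]
3. n1.sig = 14  [A.mk + 9]
4. n1.hot = 18  [A.mk + 13]
5. n1.cnt = false  [d.sig == true]
6. n3.mk = 9  [A₀.hot + A₀.sig - 23]
7. n4.live = 18  [terminal]
8. n5.depth = "wr"  ["wr"]
9. n6.mk = "nn"  ["nn"]
10. n6.fin = 6  [len(D.depth) + 4]
11. n7.live = 30  [terminal]
12. n8.pre = 23  [terminal]
13. n9.live = 2  [terminal]
14. n6.wid = false  [f₁.live == C.fin]
15. n6.lim = -8  [len(C.mk) - 10]
16. n11.wid = 25  [terminal]
17. n12.pre = -6  [terminal]
18. n13.wid = 0  [terminal]
19. n10.lab = true  [g.pre > -7]
20. n10.mk = false  [g.pre > -6]
21. n5.wid = "wrv"  [D.depth ++ "v"]
22. n5.lab = "pq"  ["pq"]
23. n5.key = 1  [len(D.depth) - 1]
24. n3.sig = -8  [len(D.lab) - 10]
25. n3.hot = 0  [A.mk - 9]
26. n3.cnt = true  [f.live > 17]
27. n14.mk = -8  [(if A₁.cnt then A₀.hot else A₀.sig) - 26]
28. n15.mk = "kw"  ["kw"]
29. n15.fin = -1  [A.mk + 7]
30. n17.wid = 15  [terminal]
31. n16.lab = false  [false]
32. n16.mk = false  [h.wid > 15]
33. n18.mk = "vr"  ["vr"]
34. n18.fin = 8  [C₀.fin * -1 + 7]
35. n19.sig = true  [terminal]
36. n18.wid = false  [d.sig == false]
37. n18.lim = 14  [len(C.mk) + 12]
38. n20.pre = 2  [terminal]
39. n15.wid = false  [C₁.wid and S.lab]
40. n15.lim = -6  [g.pre * 2 - 10]
41. n14.sig = 0  [A.mk * -1 - 8]
42. n14.hot = 23  [C.lim + 29]
43. n14.cnt = true  [C.lim == -6]
44. n0.lab = true  [A₁.hot == A₂.sig]
45. n0.mk = true  [true]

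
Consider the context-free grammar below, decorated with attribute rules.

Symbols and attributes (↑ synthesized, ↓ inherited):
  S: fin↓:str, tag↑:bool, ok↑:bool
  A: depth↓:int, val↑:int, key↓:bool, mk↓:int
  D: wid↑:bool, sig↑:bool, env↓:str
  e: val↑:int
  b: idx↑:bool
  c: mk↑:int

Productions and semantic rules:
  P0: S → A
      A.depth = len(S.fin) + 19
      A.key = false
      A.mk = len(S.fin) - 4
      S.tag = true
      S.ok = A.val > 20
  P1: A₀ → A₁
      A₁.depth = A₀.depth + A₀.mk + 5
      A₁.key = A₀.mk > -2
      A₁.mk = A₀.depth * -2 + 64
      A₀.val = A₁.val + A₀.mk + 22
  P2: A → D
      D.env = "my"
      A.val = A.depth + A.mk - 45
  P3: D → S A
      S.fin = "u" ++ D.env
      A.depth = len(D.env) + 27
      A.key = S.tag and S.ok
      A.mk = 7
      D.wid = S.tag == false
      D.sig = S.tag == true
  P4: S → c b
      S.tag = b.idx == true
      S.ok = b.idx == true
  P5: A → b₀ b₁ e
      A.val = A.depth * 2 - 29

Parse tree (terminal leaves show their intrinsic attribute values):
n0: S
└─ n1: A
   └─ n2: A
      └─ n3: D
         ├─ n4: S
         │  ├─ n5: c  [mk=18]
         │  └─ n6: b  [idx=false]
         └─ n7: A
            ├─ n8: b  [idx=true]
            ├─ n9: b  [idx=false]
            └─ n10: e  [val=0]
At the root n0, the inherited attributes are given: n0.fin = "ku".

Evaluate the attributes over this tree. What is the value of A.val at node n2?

1. n0.fin = "ku"  [given at root]
2. n1.depth = 21  [len(S.fin) + 19]
3. n1.key = false  [false]
4. n1.mk = -2  [len(S.fin) - 4]
5. n2.depth = 24  [A₀.depth + A₀.mk + 5]
6. n2.key = false  [A₀.mk > -2]
7. n2.mk = 22  [A₀.depth * -2 + 64]
8. n3.env = "my"  ["my"]
9. n4.fin = "umy"  ["u" ++ D.env]
10. n5.mk = 18  [terminal]
11. n6.idx = false  [terminal]
12. n4.tag = false  [b.idx == true]
13. n4.ok = false  [b.idx == true]
14. n7.depth = 29  [len(D.env) + 27]
15. n7.key = false  [S.tag and S.ok]
16. n7.mk = 7  [7]
17. n8.idx = true  [terminal]
18. n9.idx = false  [terminal]
19. n10.val = 0  [terminal]
20. n7.val = 29  [A.depth * 2 - 29]
21. n3.wid = true  [S.tag == false]
22. n3.sig = false  [S.tag == true]
23. n2.val = 1  [A.depth + A.mk - 45]
24. n1.val = 21  [A₁.val + A₀.mk + 22]
25. n0.tag = true  [true]
26. n0.ok = true  [A.val > 20]

1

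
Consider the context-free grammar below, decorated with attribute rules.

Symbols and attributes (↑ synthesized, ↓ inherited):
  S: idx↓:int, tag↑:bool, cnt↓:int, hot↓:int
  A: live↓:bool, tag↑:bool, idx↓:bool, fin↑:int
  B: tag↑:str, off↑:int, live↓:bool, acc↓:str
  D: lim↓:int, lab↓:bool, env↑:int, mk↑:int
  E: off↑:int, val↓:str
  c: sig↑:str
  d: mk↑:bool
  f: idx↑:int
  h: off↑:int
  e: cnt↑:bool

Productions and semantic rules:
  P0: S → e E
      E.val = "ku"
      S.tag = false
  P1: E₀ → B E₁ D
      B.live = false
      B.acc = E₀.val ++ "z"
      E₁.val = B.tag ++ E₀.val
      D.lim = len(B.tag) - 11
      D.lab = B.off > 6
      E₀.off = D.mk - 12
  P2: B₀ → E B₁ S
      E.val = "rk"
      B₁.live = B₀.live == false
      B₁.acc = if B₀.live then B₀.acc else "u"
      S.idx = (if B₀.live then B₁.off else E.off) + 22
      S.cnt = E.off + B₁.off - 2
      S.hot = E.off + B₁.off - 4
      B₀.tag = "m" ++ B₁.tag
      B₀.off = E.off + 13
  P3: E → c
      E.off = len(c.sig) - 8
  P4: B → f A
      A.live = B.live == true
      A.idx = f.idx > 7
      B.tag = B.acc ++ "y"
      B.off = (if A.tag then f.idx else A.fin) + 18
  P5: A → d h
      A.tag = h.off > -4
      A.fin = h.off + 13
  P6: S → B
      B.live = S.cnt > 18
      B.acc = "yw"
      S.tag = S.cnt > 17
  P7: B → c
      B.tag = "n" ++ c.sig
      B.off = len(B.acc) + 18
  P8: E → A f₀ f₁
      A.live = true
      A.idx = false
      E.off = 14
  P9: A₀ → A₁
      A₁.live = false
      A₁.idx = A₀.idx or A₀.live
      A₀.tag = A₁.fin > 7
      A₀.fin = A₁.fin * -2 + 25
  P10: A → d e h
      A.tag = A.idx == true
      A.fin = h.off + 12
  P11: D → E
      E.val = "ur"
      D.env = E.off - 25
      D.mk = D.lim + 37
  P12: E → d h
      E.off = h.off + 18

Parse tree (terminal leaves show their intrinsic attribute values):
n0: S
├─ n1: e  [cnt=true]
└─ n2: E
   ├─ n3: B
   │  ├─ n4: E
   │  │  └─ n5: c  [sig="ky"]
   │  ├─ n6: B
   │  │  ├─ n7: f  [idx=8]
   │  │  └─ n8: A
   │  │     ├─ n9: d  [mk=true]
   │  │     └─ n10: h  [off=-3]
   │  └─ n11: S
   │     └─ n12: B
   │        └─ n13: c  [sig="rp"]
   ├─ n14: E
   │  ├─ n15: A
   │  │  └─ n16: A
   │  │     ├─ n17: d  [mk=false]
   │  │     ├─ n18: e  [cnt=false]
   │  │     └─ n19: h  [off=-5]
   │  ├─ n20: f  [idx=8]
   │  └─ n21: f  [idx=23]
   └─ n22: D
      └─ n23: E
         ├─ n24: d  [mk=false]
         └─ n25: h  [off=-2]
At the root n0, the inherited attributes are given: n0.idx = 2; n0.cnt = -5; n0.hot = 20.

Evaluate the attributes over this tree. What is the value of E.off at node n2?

17

1. n0.idx = 2  [given at root]
2. n0.cnt = -5  [given at root]
3. n0.hot = 20  [given at root]
4. n1.cnt = true  [terminal]
5. n2.val = "ku"  ["ku"]
6. n3.live = false  [false]
7. n3.acc = "kuz"  [E₀.val ++ "z"]
8. n4.val = "rk"  ["rk"]
9. n5.sig = "ky"  [terminal]
10. n4.off = -6  [len(c.sig) - 8]
11. n6.live = true  [B₀.live == false]
12. n6.acc = "u"  [if B₀.live then B₀.acc else "u"]
13. n7.idx = 8  [terminal]
14. n8.live = true  [B.live == true]
15. n8.idx = true  [f.idx > 7]
16. n9.mk = true  [terminal]
17. n10.off = -3  [terminal]
18. n8.tag = true  [h.off > -4]
19. n8.fin = 10  [h.off + 13]
20. n6.tag = "uy"  [B.acc ++ "y"]
21. n6.off = 26  [(if A.tag then f.idx else A.fin) + 18]
22. n11.idx = 16  [(if B₀.live then B₁.off else E.off) + 22]
23. n11.cnt = 18  [E.off + B₁.off - 2]
24. n11.hot = 16  [E.off + B₁.off - 4]
25. n12.live = false  [S.cnt > 18]
26. n12.acc = "yw"  ["yw"]
27. n13.sig = "rp"  [terminal]
28. n12.tag = "nrp"  ["n" ++ c.sig]
29. n12.off = 20  [len(B.acc) + 18]
30. n11.tag = true  [S.cnt > 17]
31. n3.tag = "muy"  ["m" ++ B₁.tag]
32. n3.off = 7  [E.off + 13]
33. n14.val = "muyku"  [B.tag ++ E₀.val]
34. n15.live = true  [true]
35. n15.idx = false  [false]
36. n16.live = false  [false]
37. n16.idx = true  [A₀.idx or A₀.live]
38. n17.mk = false  [terminal]
39. n18.cnt = false  [terminal]
40. n19.off = -5  [terminal]
41. n16.tag = true  [A.idx == true]
42. n16.fin = 7  [h.off + 12]
43. n15.tag = false  [A₁.fin > 7]
44. n15.fin = 11  [A₁.fin * -2 + 25]
45. n20.idx = 8  [terminal]
46. n21.idx = 23  [terminal]
47. n14.off = 14  [14]
48. n22.lim = -8  [len(B.tag) - 11]
49. n22.lab = true  [B.off > 6]
50. n23.val = "ur"  ["ur"]
51. n24.mk = false  [terminal]
52. n25.off = -2  [terminal]
53. n23.off = 16  [h.off + 18]
54. n22.env = -9  [E.off - 25]
55. n22.mk = 29  [D.lim + 37]
56. n2.off = 17  [D.mk - 12]
57. n0.tag = false  [false]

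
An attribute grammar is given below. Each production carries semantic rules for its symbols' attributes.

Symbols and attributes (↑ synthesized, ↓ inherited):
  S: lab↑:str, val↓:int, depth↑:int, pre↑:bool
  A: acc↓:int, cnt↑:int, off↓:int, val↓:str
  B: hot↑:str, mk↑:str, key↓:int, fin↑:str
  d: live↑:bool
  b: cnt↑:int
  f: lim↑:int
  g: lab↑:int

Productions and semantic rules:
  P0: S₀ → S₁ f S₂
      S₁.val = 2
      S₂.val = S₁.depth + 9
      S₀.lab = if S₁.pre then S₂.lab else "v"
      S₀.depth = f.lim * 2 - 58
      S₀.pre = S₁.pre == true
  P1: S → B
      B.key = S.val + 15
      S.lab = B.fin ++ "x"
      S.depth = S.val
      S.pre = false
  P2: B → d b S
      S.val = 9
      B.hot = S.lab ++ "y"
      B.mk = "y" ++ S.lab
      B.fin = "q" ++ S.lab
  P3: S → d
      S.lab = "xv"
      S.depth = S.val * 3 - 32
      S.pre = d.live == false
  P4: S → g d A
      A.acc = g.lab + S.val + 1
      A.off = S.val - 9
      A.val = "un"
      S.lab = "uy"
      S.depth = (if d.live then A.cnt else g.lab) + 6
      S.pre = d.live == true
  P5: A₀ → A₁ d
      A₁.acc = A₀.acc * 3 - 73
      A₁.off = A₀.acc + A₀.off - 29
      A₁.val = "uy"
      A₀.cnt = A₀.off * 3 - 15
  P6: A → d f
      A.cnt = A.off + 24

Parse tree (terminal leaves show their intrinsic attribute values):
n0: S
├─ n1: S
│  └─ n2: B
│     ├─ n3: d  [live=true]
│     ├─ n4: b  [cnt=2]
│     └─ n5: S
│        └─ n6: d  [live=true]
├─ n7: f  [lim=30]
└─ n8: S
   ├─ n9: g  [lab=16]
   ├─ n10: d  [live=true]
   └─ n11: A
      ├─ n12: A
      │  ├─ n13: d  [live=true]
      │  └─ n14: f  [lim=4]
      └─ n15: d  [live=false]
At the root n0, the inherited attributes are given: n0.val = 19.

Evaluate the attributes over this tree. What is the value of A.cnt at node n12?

25

1. n0.val = 19  [given at root]
2. n1.val = 2  [2]
3. n2.key = 17  [S.val + 15]
4. n3.live = true  [terminal]
5. n4.cnt = 2  [terminal]
6. n5.val = 9  [9]
7. n6.live = true  [terminal]
8. n5.lab = "xv"  ["xv"]
9. n5.depth = -5  [S.val * 3 - 32]
10. n5.pre = false  [d.live == false]
11. n2.hot = "xvy"  [S.lab ++ "y"]
12. n2.mk = "yxv"  ["y" ++ S.lab]
13. n2.fin = "qxv"  ["q" ++ S.lab]
14. n1.lab = "qxvx"  [B.fin ++ "x"]
15. n1.depth = 2  [S.val]
16. n1.pre = false  [false]
17. n7.lim = 30  [terminal]
18. n8.val = 11  [S₁.depth + 9]
19. n9.lab = 16  [terminal]
20. n10.live = true  [terminal]
21. n11.acc = 28  [g.lab + S.val + 1]
22. n11.off = 2  [S.val - 9]
23. n11.val = "un"  ["un"]
24. n12.acc = 11  [A₀.acc * 3 - 73]
25. n12.off = 1  [A₀.acc + A₀.off - 29]
26. n12.val = "uy"  ["uy"]
27. n13.live = true  [terminal]
28. n14.lim = 4  [terminal]
29. n12.cnt = 25  [A.off + 24]
30. n15.live = false  [terminal]
31. n11.cnt = -9  [A₀.off * 3 - 15]
32. n8.lab = "uy"  ["uy"]
33. n8.depth = -3  [(if d.live then A.cnt else g.lab) + 6]
34. n8.pre = true  [d.live == true]
35. n0.lab = "v"  [if S₁.pre then S₂.lab else "v"]
36. n0.depth = 2  [f.lim * 2 - 58]
37. n0.pre = false  [S₁.pre == true]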